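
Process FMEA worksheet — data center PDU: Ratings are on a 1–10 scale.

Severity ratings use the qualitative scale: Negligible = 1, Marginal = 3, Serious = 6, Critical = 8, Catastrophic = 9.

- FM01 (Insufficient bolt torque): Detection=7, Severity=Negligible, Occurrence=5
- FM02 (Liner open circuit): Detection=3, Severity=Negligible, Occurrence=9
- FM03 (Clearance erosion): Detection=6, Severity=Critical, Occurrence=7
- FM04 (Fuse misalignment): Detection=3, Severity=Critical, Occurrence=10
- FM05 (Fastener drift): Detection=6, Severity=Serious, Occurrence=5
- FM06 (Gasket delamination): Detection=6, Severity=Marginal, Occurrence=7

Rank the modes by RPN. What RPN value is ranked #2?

RPN = Severity × Occurrence × Detection:
  FM01: 1 × 5 × 7 = 35
  FM02: 1 × 9 × 3 = 27
  FM03: 8 × 7 × 6 = 336
  FM04: 8 × 10 × 3 = 240
  FM05: 6 × 5 × 6 = 180
  FM06: 3 × 7 × 6 = 126
Sorted descending: 336, 240, 180, 126, 35, 27.
The second-highest RPN is 240 (FM04).

240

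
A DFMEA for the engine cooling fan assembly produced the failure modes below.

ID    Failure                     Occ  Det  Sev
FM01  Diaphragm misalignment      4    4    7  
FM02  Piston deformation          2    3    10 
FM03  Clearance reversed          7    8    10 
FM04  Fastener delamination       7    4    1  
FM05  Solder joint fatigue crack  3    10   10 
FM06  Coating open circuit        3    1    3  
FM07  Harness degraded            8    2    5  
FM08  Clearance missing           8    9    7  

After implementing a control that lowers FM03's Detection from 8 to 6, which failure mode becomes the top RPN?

FM08

RPN = Severity × Occurrence × Detection:
  FM01: 7 × 4 × 4 = 112
  FM02: 10 × 2 × 3 = 60
  FM03: 10 × 7 × 8 = 560
  FM04: 1 × 7 × 4 = 28
  FM05: 10 × 3 × 10 = 300
  FM06: 3 × 3 × 1 = 9
  FM07: 5 × 8 × 2 = 80
  FM08: 7 × 8 × 9 = 504
After action: FM03 → 10 × 7 × 6 = 420.
Revised RPNs: FM08=504, FM03=420, FM05=300, FM01=112, FM07=80, FM02=60, FM04=28, FM06=9.
Highest is now FM08 (504).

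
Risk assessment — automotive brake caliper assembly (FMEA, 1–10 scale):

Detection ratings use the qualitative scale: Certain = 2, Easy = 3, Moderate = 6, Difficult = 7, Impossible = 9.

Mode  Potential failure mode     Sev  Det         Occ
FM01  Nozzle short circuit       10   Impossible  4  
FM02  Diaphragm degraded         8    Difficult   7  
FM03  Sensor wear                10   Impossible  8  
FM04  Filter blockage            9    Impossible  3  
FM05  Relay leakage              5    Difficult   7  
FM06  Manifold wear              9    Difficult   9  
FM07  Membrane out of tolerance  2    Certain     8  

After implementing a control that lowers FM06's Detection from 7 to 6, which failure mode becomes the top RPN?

FM03

RPN = Severity × Occurrence × Detection:
  FM01: 10 × 4 × 9 = 360
  FM02: 8 × 7 × 7 = 392
  FM03: 10 × 8 × 9 = 720
  FM04: 9 × 3 × 9 = 243
  FM05: 5 × 7 × 7 = 245
  FM06: 9 × 9 × 7 = 567
  FM07: 2 × 8 × 2 = 32
After action: FM06 → 9 × 9 × 6 = 486.
Revised RPNs: FM03=720, FM06=486, FM02=392, FM01=360, FM05=245, FM04=243, FM07=32.
Highest is now FM03 (720).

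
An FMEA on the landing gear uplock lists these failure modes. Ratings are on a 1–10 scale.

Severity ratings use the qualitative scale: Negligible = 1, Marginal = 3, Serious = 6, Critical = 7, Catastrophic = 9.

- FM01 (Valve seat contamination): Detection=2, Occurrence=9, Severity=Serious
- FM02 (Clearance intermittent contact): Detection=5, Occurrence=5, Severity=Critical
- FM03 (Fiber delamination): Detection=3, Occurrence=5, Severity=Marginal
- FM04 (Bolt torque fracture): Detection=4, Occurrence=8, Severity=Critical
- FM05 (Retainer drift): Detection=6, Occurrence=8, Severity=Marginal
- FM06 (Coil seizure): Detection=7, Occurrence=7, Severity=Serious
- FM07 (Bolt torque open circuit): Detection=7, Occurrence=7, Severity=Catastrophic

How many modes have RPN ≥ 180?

3

RPN = Severity × Occurrence × Detection:
  FM01: 6 × 9 × 2 = 108
  FM02: 7 × 5 × 5 = 175
  FM03: 3 × 5 × 3 = 45
  FM04: 7 × 8 × 4 = 224
  FM05: 3 × 8 × 6 = 144
  FM06: 6 × 7 × 7 = 294
  FM07: 9 × 7 × 7 = 441
Modes with RPN ≥ 180: FM04 (224), FM06 (294), FM07 (441) → 3.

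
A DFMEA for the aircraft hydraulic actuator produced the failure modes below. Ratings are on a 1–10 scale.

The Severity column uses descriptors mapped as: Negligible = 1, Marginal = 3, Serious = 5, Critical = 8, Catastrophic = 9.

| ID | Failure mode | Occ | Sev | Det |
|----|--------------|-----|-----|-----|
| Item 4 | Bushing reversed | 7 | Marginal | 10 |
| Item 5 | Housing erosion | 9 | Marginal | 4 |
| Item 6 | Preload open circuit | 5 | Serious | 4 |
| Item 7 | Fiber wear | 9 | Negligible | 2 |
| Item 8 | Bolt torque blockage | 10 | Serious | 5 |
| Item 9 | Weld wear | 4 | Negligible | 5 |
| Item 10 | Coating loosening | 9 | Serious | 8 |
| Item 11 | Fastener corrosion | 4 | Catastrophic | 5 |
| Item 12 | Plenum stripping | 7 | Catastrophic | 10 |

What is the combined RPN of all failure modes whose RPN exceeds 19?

1858

RPN = Severity × Occurrence × Detection:
  Item 4: 3 × 7 × 10 = 210
  Item 5: 3 × 9 × 4 = 108
  Item 6: 5 × 5 × 4 = 100
  Item 7: 1 × 9 × 2 = 18
  Item 8: 5 × 10 × 5 = 250
  Item 9: 1 × 4 × 5 = 20
  Item 10: 5 × 9 × 8 = 360
  Item 11: 9 × 4 × 5 = 180
  Item 12: 9 × 7 × 10 = 630
RPN > 19: Item 4 (210), Item 5 (108), Item 6 (100), Item 8 (250), Item 9 (20), Item 10 (360), Item 11 (180), Item 12 (630).
Sum: 210 + 108 + 100 + 250 + 20 + 360 + 180 + 630 = 1858.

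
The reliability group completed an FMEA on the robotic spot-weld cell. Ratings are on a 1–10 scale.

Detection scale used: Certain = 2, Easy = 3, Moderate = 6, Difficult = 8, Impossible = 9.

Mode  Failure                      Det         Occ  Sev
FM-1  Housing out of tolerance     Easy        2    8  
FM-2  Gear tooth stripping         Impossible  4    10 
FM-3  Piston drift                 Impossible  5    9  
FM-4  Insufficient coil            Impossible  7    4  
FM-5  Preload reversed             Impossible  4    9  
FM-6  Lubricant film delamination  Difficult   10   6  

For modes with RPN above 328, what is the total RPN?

RPN = Severity × Occurrence × Detection:
  FM-1: 8 × 2 × 3 = 48
  FM-2: 10 × 4 × 9 = 360
  FM-3: 9 × 5 × 9 = 405
  FM-4: 4 × 7 × 9 = 252
  FM-5: 9 × 4 × 9 = 324
  FM-6: 6 × 10 × 8 = 480
RPN > 328: FM-2 (360), FM-3 (405), FM-6 (480).
Sum: 360 + 405 + 480 = 1245.

1245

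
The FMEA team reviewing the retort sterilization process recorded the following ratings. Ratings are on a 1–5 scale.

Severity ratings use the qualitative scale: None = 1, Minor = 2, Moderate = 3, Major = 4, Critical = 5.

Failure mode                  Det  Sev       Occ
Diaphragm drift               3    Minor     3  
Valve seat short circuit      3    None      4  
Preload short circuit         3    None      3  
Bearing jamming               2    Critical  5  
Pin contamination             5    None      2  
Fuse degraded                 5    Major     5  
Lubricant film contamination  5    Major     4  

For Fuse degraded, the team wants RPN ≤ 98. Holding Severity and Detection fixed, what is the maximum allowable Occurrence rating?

Fuse degraded: S=4, O=5, D=5 → current RPN = 100.
Fixed product = 20. Need 20 × O ≤ 98, so O ≤ 98/20 = 4.90.
Maximum integer Occurrence rating = 4 (gives RPN 80; O=5 would give 100 > 98).

4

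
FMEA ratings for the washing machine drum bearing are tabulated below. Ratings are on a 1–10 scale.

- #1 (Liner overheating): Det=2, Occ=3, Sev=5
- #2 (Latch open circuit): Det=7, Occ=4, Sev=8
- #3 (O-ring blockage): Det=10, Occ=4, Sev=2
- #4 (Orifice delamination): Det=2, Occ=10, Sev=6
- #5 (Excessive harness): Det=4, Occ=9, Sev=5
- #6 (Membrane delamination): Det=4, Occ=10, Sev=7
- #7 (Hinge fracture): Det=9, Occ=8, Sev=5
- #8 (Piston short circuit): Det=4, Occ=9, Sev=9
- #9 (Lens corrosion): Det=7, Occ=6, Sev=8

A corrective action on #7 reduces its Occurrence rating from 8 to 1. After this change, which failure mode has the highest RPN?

RPN = Severity × Occurrence × Detection:
  #1: 5 × 3 × 2 = 30
  #2: 8 × 4 × 7 = 224
  #3: 2 × 4 × 10 = 80
  #4: 6 × 10 × 2 = 120
  #5: 5 × 9 × 4 = 180
  #6: 7 × 10 × 4 = 280
  #7: 5 × 8 × 9 = 360
  #8: 9 × 9 × 4 = 324
  #9: 8 × 6 × 7 = 336
After action: #7 → 5 × 1 × 9 = 45.
Revised RPNs: #9=336, #8=324, #6=280, #2=224, #5=180, #4=120, #3=80, #7=45, #1=30.
Highest is now #9 (336).

#9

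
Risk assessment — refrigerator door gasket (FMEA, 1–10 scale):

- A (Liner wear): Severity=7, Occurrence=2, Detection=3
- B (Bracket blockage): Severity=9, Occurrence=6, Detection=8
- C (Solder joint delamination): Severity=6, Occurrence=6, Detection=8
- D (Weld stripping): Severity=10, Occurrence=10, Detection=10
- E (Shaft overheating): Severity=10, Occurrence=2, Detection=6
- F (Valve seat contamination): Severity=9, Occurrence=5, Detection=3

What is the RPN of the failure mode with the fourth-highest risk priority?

135

RPN = Severity × Occurrence × Detection:
  A: 7 × 2 × 3 = 42
  B: 9 × 6 × 8 = 432
  C: 6 × 6 × 8 = 288
  D: 10 × 10 × 10 = 1000
  E: 10 × 2 × 6 = 120
  F: 9 × 5 × 3 = 135
Sorted descending: 1000, 432, 288, 135, 120, 42.
The fourth-highest RPN is 135 (F).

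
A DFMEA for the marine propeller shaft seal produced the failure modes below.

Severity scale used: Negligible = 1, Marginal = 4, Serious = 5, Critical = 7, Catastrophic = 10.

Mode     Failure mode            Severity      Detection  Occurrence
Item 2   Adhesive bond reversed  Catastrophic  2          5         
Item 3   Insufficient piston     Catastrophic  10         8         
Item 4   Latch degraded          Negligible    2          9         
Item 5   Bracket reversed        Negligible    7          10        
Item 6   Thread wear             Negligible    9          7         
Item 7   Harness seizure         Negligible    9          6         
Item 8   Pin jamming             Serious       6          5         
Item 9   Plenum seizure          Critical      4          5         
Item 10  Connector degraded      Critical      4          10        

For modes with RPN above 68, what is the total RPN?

RPN = Severity × Occurrence × Detection:
  Item 2: 10 × 5 × 2 = 100
  Item 3: 10 × 8 × 10 = 800
  Item 4: 1 × 9 × 2 = 18
  Item 5: 1 × 10 × 7 = 70
  Item 6: 1 × 7 × 9 = 63
  Item 7: 1 × 6 × 9 = 54
  Item 8: 5 × 5 × 6 = 150
  Item 9: 7 × 5 × 4 = 140
  Item 10: 7 × 10 × 4 = 280
RPN > 68: Item 2 (100), Item 3 (800), Item 5 (70), Item 8 (150), Item 9 (140), Item 10 (280).
Sum: 100 + 800 + 70 + 150 + 140 + 280 = 1540.

1540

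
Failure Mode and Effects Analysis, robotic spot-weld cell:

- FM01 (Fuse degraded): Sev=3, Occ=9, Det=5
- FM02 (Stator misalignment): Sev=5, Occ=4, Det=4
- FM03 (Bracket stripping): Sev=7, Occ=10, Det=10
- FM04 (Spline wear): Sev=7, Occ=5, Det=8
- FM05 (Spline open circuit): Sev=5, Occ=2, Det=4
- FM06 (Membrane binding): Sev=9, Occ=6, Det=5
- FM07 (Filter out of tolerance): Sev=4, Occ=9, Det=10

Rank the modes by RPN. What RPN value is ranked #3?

280

RPN = Severity × Occurrence × Detection:
  FM01: 3 × 9 × 5 = 135
  FM02: 5 × 4 × 4 = 80
  FM03: 7 × 10 × 10 = 700
  FM04: 7 × 5 × 8 = 280
  FM05: 5 × 2 × 4 = 40
  FM06: 9 × 6 × 5 = 270
  FM07: 4 × 9 × 10 = 360
Sorted descending: 700, 360, 280, 270, 135, 80, 40.
The third-highest RPN is 280 (FM04).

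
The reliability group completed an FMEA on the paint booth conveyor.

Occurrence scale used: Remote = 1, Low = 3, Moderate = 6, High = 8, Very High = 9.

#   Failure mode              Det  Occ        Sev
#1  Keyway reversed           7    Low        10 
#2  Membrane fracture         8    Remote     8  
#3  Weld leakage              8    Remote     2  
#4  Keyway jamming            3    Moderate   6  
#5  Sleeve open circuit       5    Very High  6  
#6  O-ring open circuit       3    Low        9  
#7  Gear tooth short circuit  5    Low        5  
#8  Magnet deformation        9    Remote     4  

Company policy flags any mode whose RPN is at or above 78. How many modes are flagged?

RPN = Severity × Occurrence × Detection:
  #1: 10 × 3 × 7 = 210
  #2: 8 × 1 × 8 = 64
  #3: 2 × 1 × 8 = 16
  #4: 6 × 6 × 3 = 108
  #5: 6 × 9 × 5 = 270
  #6: 9 × 3 × 3 = 81
  #7: 5 × 3 × 5 = 75
  #8: 4 × 1 × 9 = 36
Modes with RPN ≥ 78: #1 (210), #4 (108), #5 (270), #6 (81) → 4.

4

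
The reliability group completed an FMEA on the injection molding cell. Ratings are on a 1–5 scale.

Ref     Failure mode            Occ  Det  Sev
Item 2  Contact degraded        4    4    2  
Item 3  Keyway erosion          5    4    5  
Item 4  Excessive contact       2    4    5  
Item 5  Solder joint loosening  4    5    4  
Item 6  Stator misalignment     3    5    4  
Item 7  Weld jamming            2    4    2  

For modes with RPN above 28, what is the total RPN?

312

RPN = Severity × Occurrence × Detection:
  Item 2: 2 × 4 × 4 = 32
  Item 3: 5 × 5 × 4 = 100
  Item 4: 5 × 2 × 4 = 40
  Item 5: 4 × 4 × 5 = 80
  Item 6: 4 × 3 × 5 = 60
  Item 7: 2 × 2 × 4 = 16
RPN > 28: Item 2 (32), Item 3 (100), Item 4 (40), Item 5 (80), Item 6 (60).
Sum: 32 + 100 + 40 + 80 + 60 = 312.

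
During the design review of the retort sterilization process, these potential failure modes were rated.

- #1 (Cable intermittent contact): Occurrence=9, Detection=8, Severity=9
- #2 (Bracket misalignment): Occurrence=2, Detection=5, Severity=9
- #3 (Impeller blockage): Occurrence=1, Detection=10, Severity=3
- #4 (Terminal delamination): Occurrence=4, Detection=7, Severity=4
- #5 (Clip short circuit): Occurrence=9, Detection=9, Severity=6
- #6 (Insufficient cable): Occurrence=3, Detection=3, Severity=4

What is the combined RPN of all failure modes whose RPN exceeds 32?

1372

RPN = Severity × Occurrence × Detection:
  #1: 9 × 9 × 8 = 648
  #2: 9 × 2 × 5 = 90
  #3: 3 × 1 × 10 = 30
  #4: 4 × 4 × 7 = 112
  #5: 6 × 9 × 9 = 486
  #6: 4 × 3 × 3 = 36
RPN > 32: #1 (648), #2 (90), #4 (112), #5 (486), #6 (36).
Sum: 648 + 90 + 112 + 486 + 36 = 1372.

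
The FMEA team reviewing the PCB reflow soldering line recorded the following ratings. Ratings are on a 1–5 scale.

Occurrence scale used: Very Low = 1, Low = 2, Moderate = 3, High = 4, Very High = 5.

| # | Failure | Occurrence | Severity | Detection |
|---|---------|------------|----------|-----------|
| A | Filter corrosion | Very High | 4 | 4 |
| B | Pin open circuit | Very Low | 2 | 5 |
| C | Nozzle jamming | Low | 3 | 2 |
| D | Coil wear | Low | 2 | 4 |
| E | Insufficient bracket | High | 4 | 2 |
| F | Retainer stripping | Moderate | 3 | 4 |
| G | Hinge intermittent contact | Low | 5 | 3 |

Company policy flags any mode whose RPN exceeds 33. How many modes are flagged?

2

RPN = Severity × Occurrence × Detection:
  A: 4 × 5 × 4 = 80
  B: 2 × 1 × 5 = 10
  C: 3 × 2 × 2 = 12
  D: 2 × 2 × 4 = 16
  E: 4 × 4 × 2 = 32
  F: 3 × 3 × 4 = 36
  G: 5 × 2 × 3 = 30
Modes with RPN > 33: A (80), F (36) → 2.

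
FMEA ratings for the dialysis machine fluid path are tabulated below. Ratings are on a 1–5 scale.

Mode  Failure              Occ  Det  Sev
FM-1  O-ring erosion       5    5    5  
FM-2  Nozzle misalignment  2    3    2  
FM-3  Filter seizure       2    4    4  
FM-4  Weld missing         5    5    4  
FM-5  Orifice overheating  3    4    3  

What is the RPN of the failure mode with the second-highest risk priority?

100

RPN = Severity × Occurrence × Detection:
  FM-1: 5 × 5 × 5 = 125
  FM-2: 2 × 2 × 3 = 12
  FM-3: 4 × 2 × 4 = 32
  FM-4: 4 × 5 × 5 = 100
  FM-5: 3 × 3 × 4 = 36
Sorted descending: 125, 100, 36, 32, 12.
The second-highest RPN is 100 (FM-4).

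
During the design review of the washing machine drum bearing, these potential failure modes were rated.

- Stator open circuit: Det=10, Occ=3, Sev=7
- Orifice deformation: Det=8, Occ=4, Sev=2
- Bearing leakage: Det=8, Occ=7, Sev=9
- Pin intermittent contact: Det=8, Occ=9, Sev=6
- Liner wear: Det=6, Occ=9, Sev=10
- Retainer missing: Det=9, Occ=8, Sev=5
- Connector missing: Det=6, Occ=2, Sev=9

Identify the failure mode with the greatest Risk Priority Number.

RPN = Severity × Occurrence × Detection:
  Stator open circuit: 7 × 3 × 10 = 210
  Orifice deformation: 2 × 4 × 8 = 64
  Bearing leakage: 9 × 7 × 8 = 504
  Pin intermittent contact: 6 × 9 × 8 = 432
  Liner wear: 10 × 9 × 6 = 540
  Retainer missing: 5 × 8 × 9 = 360
  Connector missing: 9 × 2 × 6 = 108
Highest RPN is 540 → Liner wear.

Liner wear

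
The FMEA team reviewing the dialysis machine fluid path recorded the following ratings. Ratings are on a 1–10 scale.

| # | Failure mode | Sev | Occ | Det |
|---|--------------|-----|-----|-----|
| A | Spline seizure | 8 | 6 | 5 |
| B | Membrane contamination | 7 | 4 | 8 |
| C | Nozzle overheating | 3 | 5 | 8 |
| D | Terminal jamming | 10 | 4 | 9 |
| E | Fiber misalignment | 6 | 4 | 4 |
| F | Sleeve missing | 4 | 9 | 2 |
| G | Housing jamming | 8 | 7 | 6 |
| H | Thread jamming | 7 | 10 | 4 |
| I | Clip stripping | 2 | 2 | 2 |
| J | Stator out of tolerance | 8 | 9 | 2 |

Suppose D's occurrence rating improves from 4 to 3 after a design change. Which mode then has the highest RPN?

RPN = Severity × Occurrence × Detection:
  A: 8 × 6 × 5 = 240
  B: 7 × 4 × 8 = 224
  C: 3 × 5 × 8 = 120
  D: 10 × 4 × 9 = 360
  E: 6 × 4 × 4 = 96
  F: 4 × 9 × 2 = 72
  G: 8 × 7 × 6 = 336
  H: 7 × 10 × 4 = 280
  I: 2 × 2 × 2 = 8
  J: 8 × 9 × 2 = 144
After action: D → 10 × 3 × 9 = 270.
Revised RPNs: G=336, H=280, D=270, A=240, B=224, J=144, C=120, E=96, F=72, I=8.
Highest is now G (336).

G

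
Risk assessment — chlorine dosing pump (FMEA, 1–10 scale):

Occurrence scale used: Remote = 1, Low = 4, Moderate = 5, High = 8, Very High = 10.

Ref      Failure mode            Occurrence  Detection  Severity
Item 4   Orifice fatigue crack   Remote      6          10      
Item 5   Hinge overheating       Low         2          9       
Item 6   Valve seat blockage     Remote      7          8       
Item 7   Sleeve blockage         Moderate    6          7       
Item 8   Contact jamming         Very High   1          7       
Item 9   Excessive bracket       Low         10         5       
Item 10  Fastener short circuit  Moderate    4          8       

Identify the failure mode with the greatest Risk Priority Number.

RPN = Severity × Occurrence × Detection:
  Item 4: 10 × 1 × 6 = 60
  Item 5: 9 × 4 × 2 = 72
  Item 6: 8 × 1 × 7 = 56
  Item 7: 7 × 5 × 6 = 210
  Item 8: 7 × 10 × 1 = 70
  Item 9: 5 × 4 × 10 = 200
  Item 10: 8 × 5 × 4 = 160
Highest RPN is 210 → Item 7.

Item 7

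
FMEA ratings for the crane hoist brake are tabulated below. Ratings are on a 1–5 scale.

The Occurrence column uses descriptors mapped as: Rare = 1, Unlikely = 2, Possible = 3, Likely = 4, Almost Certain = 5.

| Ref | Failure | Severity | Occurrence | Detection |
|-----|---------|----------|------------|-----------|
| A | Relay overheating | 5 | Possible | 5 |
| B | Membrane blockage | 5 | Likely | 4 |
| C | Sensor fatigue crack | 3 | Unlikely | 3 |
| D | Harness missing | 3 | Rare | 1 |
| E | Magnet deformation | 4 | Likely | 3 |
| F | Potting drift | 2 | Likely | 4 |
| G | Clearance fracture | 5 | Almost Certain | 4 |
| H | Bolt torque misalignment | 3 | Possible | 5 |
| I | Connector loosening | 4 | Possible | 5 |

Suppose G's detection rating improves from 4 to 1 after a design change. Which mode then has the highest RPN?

RPN = Severity × Occurrence × Detection:
  A: 5 × 3 × 5 = 75
  B: 5 × 4 × 4 = 80
  C: 3 × 2 × 3 = 18
  D: 3 × 1 × 1 = 3
  E: 4 × 4 × 3 = 48
  F: 2 × 4 × 4 = 32
  G: 5 × 5 × 4 = 100
  H: 3 × 3 × 5 = 45
  I: 4 × 3 × 5 = 60
After action: G → 5 × 5 × 1 = 25.
Revised RPNs: B=80, A=75, I=60, E=48, H=45, F=32, G=25, C=18, D=3.
Highest is now B (80).

B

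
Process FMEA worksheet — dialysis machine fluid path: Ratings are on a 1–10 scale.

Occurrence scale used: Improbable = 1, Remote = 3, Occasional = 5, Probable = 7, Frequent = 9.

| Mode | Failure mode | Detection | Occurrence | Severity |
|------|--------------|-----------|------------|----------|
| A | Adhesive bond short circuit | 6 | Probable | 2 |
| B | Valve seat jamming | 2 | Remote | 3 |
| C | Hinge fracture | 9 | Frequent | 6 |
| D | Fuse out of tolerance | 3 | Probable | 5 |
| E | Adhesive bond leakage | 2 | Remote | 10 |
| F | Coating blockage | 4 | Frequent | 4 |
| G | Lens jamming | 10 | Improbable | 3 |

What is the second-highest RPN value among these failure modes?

144

RPN = Severity × Occurrence × Detection:
  A: 2 × 7 × 6 = 84
  B: 3 × 3 × 2 = 18
  C: 6 × 9 × 9 = 486
  D: 5 × 7 × 3 = 105
  E: 10 × 3 × 2 = 60
  F: 4 × 9 × 4 = 144
  G: 3 × 1 × 10 = 30
Sorted descending: 486, 144, 105, 84, 60, 30, 18.
The second-highest RPN is 144 (F).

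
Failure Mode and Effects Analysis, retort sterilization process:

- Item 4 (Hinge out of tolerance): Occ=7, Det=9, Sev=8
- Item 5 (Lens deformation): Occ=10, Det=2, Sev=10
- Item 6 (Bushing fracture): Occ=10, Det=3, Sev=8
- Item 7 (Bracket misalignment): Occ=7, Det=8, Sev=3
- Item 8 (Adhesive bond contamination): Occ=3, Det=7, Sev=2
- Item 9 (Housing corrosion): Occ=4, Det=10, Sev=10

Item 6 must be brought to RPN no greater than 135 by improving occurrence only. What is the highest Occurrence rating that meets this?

Item 6: S=8, O=10, D=3 → current RPN = 240.
Fixed product = 24. Need 24 × O ≤ 135, so O ≤ 135/24 = 5.62.
Maximum integer Occurrence rating = 5 (gives RPN 120; O=6 would give 144 > 135).

5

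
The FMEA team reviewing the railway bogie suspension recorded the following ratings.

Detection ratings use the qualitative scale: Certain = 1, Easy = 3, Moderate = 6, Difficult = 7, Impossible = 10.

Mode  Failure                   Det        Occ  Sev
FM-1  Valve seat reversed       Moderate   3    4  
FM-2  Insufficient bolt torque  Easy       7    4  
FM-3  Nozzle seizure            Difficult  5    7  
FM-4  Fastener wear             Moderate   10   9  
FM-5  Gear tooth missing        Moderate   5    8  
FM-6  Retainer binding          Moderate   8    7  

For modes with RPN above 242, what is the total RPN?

RPN = Severity × Occurrence × Detection:
  FM-1: 4 × 3 × 6 = 72
  FM-2: 4 × 7 × 3 = 84
  FM-3: 7 × 5 × 7 = 245
  FM-4: 9 × 10 × 6 = 540
  FM-5: 8 × 5 × 6 = 240
  FM-6: 7 × 8 × 6 = 336
RPN > 242: FM-3 (245), FM-4 (540), FM-6 (336).
Sum: 245 + 540 + 336 = 1121.

1121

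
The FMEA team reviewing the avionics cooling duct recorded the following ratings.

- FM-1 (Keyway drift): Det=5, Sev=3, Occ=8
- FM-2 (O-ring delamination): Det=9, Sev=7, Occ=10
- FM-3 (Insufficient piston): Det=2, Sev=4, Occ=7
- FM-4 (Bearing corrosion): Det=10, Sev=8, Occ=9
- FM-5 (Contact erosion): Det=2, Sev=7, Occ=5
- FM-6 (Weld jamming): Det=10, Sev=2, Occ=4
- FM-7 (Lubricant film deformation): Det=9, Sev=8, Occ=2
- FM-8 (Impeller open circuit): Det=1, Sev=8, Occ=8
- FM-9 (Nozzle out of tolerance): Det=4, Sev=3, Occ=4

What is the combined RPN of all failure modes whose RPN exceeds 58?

RPN = Severity × Occurrence × Detection:
  FM-1: 3 × 8 × 5 = 120
  FM-2: 7 × 10 × 9 = 630
  FM-3: 4 × 7 × 2 = 56
  FM-4: 8 × 9 × 10 = 720
  FM-5: 7 × 5 × 2 = 70
  FM-6: 2 × 4 × 10 = 80
  FM-7: 8 × 2 × 9 = 144
  FM-8: 8 × 8 × 1 = 64
  FM-9: 3 × 4 × 4 = 48
RPN > 58: FM-1 (120), FM-2 (630), FM-4 (720), FM-5 (70), FM-6 (80), FM-7 (144), FM-8 (64).
Sum: 120 + 630 + 720 + 70 + 80 + 144 + 64 = 1828.

1828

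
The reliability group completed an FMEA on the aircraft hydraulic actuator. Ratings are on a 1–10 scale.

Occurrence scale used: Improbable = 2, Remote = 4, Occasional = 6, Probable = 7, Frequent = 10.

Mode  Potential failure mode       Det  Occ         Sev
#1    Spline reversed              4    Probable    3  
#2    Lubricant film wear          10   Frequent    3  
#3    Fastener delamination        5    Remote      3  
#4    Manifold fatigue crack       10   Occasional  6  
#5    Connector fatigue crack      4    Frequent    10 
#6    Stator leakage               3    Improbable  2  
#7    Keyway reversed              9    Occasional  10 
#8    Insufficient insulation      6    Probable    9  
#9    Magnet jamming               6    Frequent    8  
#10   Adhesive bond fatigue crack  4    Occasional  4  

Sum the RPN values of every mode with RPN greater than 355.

RPN = Severity × Occurrence × Detection:
  #1: 3 × 7 × 4 = 84
  #2: 3 × 10 × 10 = 300
  #3: 3 × 4 × 5 = 60
  #4: 6 × 6 × 10 = 360
  #5: 10 × 10 × 4 = 400
  #6: 2 × 2 × 3 = 12
  #7: 10 × 6 × 9 = 540
  #8: 9 × 7 × 6 = 378
  #9: 8 × 10 × 6 = 480
  #10: 4 × 6 × 4 = 96
RPN > 355: #4 (360), #5 (400), #7 (540), #8 (378), #9 (480).
Sum: 360 + 400 + 540 + 378 + 480 = 2158.

2158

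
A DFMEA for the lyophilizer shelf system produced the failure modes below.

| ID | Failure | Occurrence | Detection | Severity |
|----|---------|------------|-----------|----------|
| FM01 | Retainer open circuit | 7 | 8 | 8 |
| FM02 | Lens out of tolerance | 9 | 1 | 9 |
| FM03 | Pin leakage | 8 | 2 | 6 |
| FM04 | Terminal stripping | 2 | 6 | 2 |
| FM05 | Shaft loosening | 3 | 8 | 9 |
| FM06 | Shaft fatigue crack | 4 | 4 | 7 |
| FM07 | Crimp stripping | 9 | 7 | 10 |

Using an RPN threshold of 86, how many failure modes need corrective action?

RPN = Severity × Occurrence × Detection:
  FM01: 8 × 7 × 8 = 448
  FM02: 9 × 9 × 1 = 81
  FM03: 6 × 8 × 2 = 96
  FM04: 2 × 2 × 6 = 24
  FM05: 9 × 3 × 8 = 216
  FM06: 7 × 4 × 4 = 112
  FM07: 10 × 9 × 7 = 630
Modes with RPN ≥ 86: FM01 (448), FM03 (96), FM05 (216), FM06 (112), FM07 (630) → 5.

5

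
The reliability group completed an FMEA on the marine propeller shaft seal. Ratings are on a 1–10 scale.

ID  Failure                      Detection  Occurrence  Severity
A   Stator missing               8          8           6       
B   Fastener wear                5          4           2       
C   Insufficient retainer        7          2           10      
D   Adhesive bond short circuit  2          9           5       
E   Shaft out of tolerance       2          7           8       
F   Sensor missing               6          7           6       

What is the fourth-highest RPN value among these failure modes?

112

RPN = Severity × Occurrence × Detection:
  A: 6 × 8 × 8 = 384
  B: 2 × 4 × 5 = 40
  C: 10 × 2 × 7 = 140
  D: 5 × 9 × 2 = 90
  E: 8 × 7 × 2 = 112
  F: 6 × 7 × 6 = 252
Sorted descending: 384, 252, 140, 112, 90, 40.
The fourth-highest RPN is 112 (E).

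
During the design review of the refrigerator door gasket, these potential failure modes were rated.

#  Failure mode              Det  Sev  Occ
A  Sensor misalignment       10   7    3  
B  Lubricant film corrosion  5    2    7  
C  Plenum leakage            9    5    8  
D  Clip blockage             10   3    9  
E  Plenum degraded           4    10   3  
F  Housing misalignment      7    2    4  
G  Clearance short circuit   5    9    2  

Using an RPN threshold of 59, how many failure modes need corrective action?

6

RPN = Severity × Occurrence × Detection:
  A: 7 × 3 × 10 = 210
  B: 2 × 7 × 5 = 70
  C: 5 × 8 × 9 = 360
  D: 3 × 9 × 10 = 270
  E: 10 × 3 × 4 = 120
  F: 2 × 4 × 7 = 56
  G: 9 × 2 × 5 = 90
Modes with RPN ≥ 59: A (210), B (70), C (360), D (270), E (120), G (90) → 6.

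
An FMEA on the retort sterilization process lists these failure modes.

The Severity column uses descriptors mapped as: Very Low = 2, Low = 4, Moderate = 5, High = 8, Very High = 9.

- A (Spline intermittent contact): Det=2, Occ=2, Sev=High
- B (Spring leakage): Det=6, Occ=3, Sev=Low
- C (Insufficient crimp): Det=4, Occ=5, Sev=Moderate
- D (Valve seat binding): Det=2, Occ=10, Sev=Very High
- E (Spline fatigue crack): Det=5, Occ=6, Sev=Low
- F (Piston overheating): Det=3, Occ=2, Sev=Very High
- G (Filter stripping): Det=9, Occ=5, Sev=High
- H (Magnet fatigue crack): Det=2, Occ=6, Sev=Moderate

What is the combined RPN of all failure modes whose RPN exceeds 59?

RPN = Severity × Occurrence × Detection:
  A: 8 × 2 × 2 = 32
  B: 4 × 3 × 6 = 72
  C: 5 × 5 × 4 = 100
  D: 9 × 10 × 2 = 180
  E: 4 × 6 × 5 = 120
  F: 9 × 2 × 3 = 54
  G: 8 × 5 × 9 = 360
  H: 5 × 6 × 2 = 60
RPN > 59: B (72), C (100), D (180), E (120), G (360), H (60).
Sum: 72 + 100 + 180 + 120 + 360 + 60 = 892.

892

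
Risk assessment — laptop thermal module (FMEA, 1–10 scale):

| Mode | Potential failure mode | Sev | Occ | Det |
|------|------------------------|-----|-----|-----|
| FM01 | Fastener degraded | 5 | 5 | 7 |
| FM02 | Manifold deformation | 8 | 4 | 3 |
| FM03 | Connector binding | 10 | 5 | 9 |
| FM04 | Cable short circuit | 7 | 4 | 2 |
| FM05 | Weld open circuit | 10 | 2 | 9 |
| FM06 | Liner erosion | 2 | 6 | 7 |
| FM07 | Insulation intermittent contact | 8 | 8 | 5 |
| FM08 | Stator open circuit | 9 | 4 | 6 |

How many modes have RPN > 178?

RPN = Severity × Occurrence × Detection:
  FM01: 5 × 5 × 7 = 175
  FM02: 8 × 4 × 3 = 96
  FM03: 10 × 5 × 9 = 450
  FM04: 7 × 4 × 2 = 56
  FM05: 10 × 2 × 9 = 180
  FM06: 2 × 6 × 7 = 84
  FM07: 8 × 8 × 5 = 320
  FM08: 9 × 4 × 6 = 216
Modes with RPN > 178: FM03 (450), FM05 (180), FM07 (320), FM08 (216) → 4.

4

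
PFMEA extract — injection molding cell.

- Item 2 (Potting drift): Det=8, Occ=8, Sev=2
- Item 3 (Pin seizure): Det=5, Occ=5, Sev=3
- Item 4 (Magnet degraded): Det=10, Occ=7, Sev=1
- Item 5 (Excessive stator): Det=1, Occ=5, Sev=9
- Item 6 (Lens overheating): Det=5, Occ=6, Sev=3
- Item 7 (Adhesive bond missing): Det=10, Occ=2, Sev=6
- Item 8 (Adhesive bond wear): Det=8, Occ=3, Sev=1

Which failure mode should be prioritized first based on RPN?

Item 2

RPN = Severity × Occurrence × Detection:
  Item 2: 2 × 8 × 8 = 128
  Item 3: 3 × 5 × 5 = 75
  Item 4: 1 × 7 × 10 = 70
  Item 5: 9 × 5 × 1 = 45
  Item 6: 3 × 6 × 5 = 90
  Item 7: 6 × 2 × 10 = 120
  Item 8: 1 × 3 × 8 = 24
Highest RPN is 128 → Item 2.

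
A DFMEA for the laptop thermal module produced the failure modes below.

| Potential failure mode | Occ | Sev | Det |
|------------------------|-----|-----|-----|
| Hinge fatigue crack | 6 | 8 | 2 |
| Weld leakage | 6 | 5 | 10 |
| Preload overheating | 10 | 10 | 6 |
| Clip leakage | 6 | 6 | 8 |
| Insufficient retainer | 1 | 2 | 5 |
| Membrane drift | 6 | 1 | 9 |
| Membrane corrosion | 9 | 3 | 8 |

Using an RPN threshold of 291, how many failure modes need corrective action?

RPN = Severity × Occurrence × Detection:
  Hinge fatigue crack: 8 × 6 × 2 = 96
  Weld leakage: 5 × 6 × 10 = 300
  Preload overheating: 10 × 10 × 6 = 600
  Clip leakage: 6 × 6 × 8 = 288
  Insufficient retainer: 2 × 1 × 5 = 10
  Membrane drift: 1 × 6 × 9 = 54
  Membrane corrosion: 3 × 9 × 8 = 216
Modes with RPN ≥ 291: Weld leakage (300), Preload overheating (600) → 2.

2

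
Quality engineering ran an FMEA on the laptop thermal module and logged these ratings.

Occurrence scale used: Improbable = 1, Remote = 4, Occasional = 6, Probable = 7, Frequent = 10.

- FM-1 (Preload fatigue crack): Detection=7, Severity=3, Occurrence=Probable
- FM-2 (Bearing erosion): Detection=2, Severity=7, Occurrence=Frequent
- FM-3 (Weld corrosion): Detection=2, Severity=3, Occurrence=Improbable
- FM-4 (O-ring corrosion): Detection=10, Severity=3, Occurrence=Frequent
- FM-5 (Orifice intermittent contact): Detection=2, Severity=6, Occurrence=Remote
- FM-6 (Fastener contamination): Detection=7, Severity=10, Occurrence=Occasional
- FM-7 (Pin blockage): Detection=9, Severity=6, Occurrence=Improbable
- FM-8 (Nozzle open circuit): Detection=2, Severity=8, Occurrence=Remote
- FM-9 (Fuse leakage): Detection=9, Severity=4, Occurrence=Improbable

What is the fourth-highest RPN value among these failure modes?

RPN = Severity × Occurrence × Detection:
  FM-1: 3 × 7 × 7 = 147
  FM-2: 7 × 10 × 2 = 140
  FM-3: 3 × 1 × 2 = 6
  FM-4: 3 × 10 × 10 = 300
  FM-5: 6 × 4 × 2 = 48
  FM-6: 10 × 6 × 7 = 420
  FM-7: 6 × 1 × 9 = 54
  FM-8: 8 × 4 × 2 = 64
  FM-9: 4 × 1 × 9 = 36
Sorted descending: 420, 300, 147, 140, 64, 54, 48, 36, 6.
The fourth-highest RPN is 140 (FM-2).

140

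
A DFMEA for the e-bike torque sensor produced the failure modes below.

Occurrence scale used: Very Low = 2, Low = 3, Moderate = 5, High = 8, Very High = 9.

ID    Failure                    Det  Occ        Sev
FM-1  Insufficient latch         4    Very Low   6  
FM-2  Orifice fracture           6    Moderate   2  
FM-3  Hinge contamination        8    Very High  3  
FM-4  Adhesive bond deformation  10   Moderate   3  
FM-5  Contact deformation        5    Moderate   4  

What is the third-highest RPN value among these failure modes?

100

RPN = Severity × Occurrence × Detection:
  FM-1: 6 × 2 × 4 = 48
  FM-2: 2 × 5 × 6 = 60
  FM-3: 3 × 9 × 8 = 216
  FM-4: 3 × 5 × 10 = 150
  FM-5: 4 × 5 × 5 = 100
Sorted descending: 216, 150, 100, 60, 48.
The third-highest RPN is 100 (FM-5).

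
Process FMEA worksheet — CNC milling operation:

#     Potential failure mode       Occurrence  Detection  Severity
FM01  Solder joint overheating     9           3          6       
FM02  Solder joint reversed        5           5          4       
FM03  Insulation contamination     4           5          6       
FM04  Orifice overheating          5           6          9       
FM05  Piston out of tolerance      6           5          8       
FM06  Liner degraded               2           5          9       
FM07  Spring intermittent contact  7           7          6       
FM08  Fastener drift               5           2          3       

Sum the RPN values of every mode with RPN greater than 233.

RPN = Severity × Occurrence × Detection:
  FM01: 6 × 9 × 3 = 162
  FM02: 4 × 5 × 5 = 100
  FM03: 6 × 4 × 5 = 120
  FM04: 9 × 5 × 6 = 270
  FM05: 8 × 6 × 5 = 240
  FM06: 9 × 2 × 5 = 90
  FM07: 6 × 7 × 7 = 294
  FM08: 3 × 5 × 2 = 30
RPN > 233: FM04 (270), FM05 (240), FM07 (294).
Sum: 270 + 240 + 294 = 804.

804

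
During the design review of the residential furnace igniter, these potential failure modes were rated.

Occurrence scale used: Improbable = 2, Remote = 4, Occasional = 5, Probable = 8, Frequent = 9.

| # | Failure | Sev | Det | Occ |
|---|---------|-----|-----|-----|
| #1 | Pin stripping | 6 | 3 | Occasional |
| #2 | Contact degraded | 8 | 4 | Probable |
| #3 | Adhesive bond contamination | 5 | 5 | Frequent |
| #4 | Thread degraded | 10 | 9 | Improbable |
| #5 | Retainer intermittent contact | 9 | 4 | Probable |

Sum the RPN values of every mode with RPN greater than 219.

769

RPN = Severity × Occurrence × Detection:
  #1: 6 × 5 × 3 = 90
  #2: 8 × 8 × 4 = 256
  #3: 5 × 9 × 5 = 225
  #4: 10 × 2 × 9 = 180
  #5: 9 × 8 × 4 = 288
RPN > 219: #2 (256), #3 (225), #5 (288).
Sum: 256 + 225 + 288 = 769.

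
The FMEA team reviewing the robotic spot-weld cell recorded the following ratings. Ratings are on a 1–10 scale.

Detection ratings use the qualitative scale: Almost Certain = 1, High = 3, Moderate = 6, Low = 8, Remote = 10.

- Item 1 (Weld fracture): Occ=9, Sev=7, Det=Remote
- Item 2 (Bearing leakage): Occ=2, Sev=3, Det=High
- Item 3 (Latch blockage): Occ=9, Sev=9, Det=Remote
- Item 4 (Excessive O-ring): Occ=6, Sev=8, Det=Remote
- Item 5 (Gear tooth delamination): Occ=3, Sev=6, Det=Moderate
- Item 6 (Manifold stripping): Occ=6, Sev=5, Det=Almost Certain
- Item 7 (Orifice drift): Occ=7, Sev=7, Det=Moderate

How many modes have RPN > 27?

RPN = Severity × Occurrence × Detection:
  Item 1: 7 × 9 × 10 = 630
  Item 2: 3 × 2 × 3 = 18
  Item 3: 9 × 9 × 10 = 810
  Item 4: 8 × 6 × 10 = 480
  Item 5: 6 × 3 × 6 = 108
  Item 6: 5 × 6 × 1 = 30
  Item 7: 7 × 7 × 6 = 294
Modes with RPN > 27: Item 1 (630), Item 3 (810), Item 4 (480), Item 5 (108), Item 6 (30), Item 7 (294) → 6.

6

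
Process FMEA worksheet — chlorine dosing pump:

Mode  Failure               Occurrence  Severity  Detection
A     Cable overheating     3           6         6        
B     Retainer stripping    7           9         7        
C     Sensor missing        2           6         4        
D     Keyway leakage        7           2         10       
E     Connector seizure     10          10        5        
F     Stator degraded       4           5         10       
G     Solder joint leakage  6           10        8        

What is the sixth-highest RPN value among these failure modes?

108

RPN = Severity × Occurrence × Detection:
  A: 6 × 3 × 6 = 108
  B: 9 × 7 × 7 = 441
  C: 6 × 2 × 4 = 48
  D: 2 × 7 × 10 = 140
  E: 10 × 10 × 5 = 500
  F: 5 × 4 × 10 = 200
  G: 10 × 6 × 8 = 480
Sorted descending: 500, 480, 441, 200, 140, 108, 48.
The sixth-highest RPN is 108 (A).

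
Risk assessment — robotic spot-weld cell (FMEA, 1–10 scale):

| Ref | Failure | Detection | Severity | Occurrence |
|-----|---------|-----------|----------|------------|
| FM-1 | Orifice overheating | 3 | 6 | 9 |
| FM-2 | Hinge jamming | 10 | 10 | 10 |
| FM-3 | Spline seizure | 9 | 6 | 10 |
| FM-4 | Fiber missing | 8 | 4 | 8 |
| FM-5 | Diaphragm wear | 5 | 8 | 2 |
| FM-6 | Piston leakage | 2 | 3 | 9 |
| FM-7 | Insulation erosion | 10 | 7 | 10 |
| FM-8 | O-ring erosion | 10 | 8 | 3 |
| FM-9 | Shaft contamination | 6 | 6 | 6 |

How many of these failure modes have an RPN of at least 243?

4

RPN = Severity × Occurrence × Detection:
  FM-1: 6 × 9 × 3 = 162
  FM-2: 10 × 10 × 10 = 1000
  FM-3: 6 × 10 × 9 = 540
  FM-4: 4 × 8 × 8 = 256
  FM-5: 8 × 2 × 5 = 80
  FM-6: 3 × 9 × 2 = 54
  FM-7: 7 × 10 × 10 = 700
  FM-8: 8 × 3 × 10 = 240
  FM-9: 6 × 6 × 6 = 216
Modes with RPN ≥ 243: FM-2 (1000), FM-3 (540), FM-4 (256), FM-7 (700) → 4.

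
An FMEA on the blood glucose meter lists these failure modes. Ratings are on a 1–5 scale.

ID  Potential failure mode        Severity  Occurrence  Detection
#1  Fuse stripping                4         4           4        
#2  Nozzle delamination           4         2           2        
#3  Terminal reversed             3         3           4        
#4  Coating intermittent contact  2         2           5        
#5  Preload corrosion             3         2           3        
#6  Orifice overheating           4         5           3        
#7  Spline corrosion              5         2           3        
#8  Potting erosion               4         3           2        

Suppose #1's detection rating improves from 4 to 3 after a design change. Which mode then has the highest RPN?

RPN = Severity × Occurrence × Detection:
  #1: 4 × 4 × 4 = 64
  #2: 4 × 2 × 2 = 16
  #3: 3 × 3 × 4 = 36
  #4: 2 × 2 × 5 = 20
  #5: 3 × 2 × 3 = 18
  #6: 4 × 5 × 3 = 60
  #7: 5 × 2 × 3 = 30
  #8: 4 × 3 × 2 = 24
After action: #1 → 4 × 4 × 3 = 48.
Revised RPNs: #6=60, #1=48, #3=36, #7=30, #8=24, #4=20, #5=18, #2=16.
Highest is now #6 (60).

#6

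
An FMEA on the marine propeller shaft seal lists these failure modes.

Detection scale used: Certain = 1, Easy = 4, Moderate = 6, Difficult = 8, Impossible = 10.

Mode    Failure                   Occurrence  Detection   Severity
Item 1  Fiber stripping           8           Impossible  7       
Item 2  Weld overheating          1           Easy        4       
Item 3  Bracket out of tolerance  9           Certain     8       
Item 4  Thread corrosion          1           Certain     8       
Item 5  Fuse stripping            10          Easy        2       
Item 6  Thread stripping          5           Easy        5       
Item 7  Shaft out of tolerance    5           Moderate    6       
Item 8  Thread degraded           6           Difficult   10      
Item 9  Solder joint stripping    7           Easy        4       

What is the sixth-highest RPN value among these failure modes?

RPN = Severity × Occurrence × Detection:
  Item 1: 7 × 8 × 10 = 560
  Item 2: 4 × 1 × 4 = 16
  Item 3: 8 × 9 × 1 = 72
  Item 4: 8 × 1 × 1 = 8
  Item 5: 2 × 10 × 4 = 80
  Item 6: 5 × 5 × 4 = 100
  Item 7: 6 × 5 × 6 = 180
  Item 8: 10 × 6 × 8 = 480
  Item 9: 4 × 7 × 4 = 112
Sorted descending: 560, 480, 180, 112, 100, 80, 72, 16, 8.
The sixth-highest RPN is 80 (Item 5).

80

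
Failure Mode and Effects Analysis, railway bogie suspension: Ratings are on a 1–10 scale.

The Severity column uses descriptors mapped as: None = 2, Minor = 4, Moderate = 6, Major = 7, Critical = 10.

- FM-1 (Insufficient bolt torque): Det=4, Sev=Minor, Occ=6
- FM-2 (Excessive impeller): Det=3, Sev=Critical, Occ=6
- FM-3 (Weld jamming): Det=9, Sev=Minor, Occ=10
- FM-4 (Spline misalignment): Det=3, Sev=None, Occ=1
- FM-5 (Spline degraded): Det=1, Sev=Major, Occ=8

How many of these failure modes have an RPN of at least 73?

3

RPN = Severity × Occurrence × Detection:
  FM-1: 4 × 6 × 4 = 96
  FM-2: 10 × 6 × 3 = 180
  FM-3: 4 × 10 × 9 = 360
  FM-4: 2 × 1 × 3 = 6
  FM-5: 7 × 8 × 1 = 56
Modes with RPN ≥ 73: FM-1 (96), FM-2 (180), FM-3 (360) → 3.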